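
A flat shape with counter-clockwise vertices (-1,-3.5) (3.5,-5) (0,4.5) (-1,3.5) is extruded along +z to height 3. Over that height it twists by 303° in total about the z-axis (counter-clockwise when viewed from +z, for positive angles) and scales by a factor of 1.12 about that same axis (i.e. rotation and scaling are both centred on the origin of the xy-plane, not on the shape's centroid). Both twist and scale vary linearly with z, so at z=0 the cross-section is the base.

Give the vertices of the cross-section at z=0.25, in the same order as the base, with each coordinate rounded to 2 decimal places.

Cross-section at z=0.25: (0.59,-3.63) (5.35,-3.06) (-1.94,4.11) (-2.42,2.77)

t = z/height = 0.25/3 = 0.0833333
s = 1 + (scale-1)·z/height = 1 + (1.12-1)·0.25/3 = 1.010000
θ = twist·z/height = 303°·0.25/3 = 25.2500° = 0.440696 rad
cos θ = 0.904455, sin θ = 0.426569 (intermediates below are computed at full precision and shown rounded to 5 d.p.)
v1: (-1,-3.5) → rotate → (0.58854,-3.59216) → ×s → (0.59442,-3.62808) → (0.59,-3.63)
v2: (3.5,-5) → rotate → (5.29844,-3.02929) → ×s → (5.35142,-3.05958) → (5.35,-3.06)
v3: (0,4.5) → rotate → (-1.91956,4.07005) → ×s → (-1.93875,4.11075) → (-1.94,4.11)
v4: (-1,3.5) → rotate → (-2.39745,2.73902) → ×s → (-2.42142,2.76641) → (-2.42,2.77)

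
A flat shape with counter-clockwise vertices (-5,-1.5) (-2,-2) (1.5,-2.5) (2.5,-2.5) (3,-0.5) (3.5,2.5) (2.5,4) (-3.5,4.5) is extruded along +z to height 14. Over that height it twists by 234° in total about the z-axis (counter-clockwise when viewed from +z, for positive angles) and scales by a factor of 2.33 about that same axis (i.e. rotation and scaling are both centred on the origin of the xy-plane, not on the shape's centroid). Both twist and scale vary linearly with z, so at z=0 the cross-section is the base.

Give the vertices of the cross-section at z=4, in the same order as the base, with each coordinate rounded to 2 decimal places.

Cross-section at z=4: (-0.81,-7.16) (1.45,-3.62) (3.99,0.55) (4.53,1.82) (2.26,3.54) (-1.27,5.80) (-3.72,5.34) (-7.61,-2.00)

t = z/height = 4/14 = 0.285714
s = 1 + (scale-1)·z/height = 1 + (2.33-1)·4/14 = 1.380000
θ = twist·z/height = 234°·4/14 = 66.8571° = 1.166877 rad
cos θ = 0.393025, sin θ = 0.919528 (intermediates below are computed at full precision and shown rounded to 5 d.p.)
v1: (-5,-1.5) → rotate → (-0.58583,-5.18718) → ×s → (-0.80845,-7.15830) → (-0.81,-7.16)
v2: (-2,-2) → rotate → (1.05301,-2.62511) → ×s → (1.45315,-3.62265) → (1.45,-3.62)
v3: (1.5,-2.5) → rotate → (2.88836,0.39673) → ×s → (3.98593,0.54749) → (3.99,0.55)
v4: (2.5,-2.5) → rotate → (3.28138,1.31626) → ×s → (4.52831,1.81643) → (4.53,1.82)
v5: (3,-0.5) → rotate → (1.63884,2.56207) → ×s → (2.26160,3.53566) → (2.26,3.54)
v6: (3.5,2.5) → rotate → (-0.92323,4.20091) → ×s → (-1.27406,5.79726) → (-1.27,5.80)
v7: (2.5,4) → rotate → (-2.69555,3.87092) → ×s → (-3.71986,5.34187) → (-3.72,5.34)
v8: (-3.5,4.5) → rotate → (-5.51346,-1.44973) → ×s → (-7.60858,-2.00063) → (-7.61,-2.00)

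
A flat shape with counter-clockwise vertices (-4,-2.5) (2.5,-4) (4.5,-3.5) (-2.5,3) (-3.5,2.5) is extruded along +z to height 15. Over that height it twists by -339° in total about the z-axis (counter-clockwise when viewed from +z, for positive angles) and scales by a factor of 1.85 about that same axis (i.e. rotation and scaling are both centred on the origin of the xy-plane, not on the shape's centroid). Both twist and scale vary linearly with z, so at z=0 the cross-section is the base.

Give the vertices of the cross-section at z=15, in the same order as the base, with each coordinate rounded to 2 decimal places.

t = z/height = 15/15 = 1
s = 1 + (scale-1)·z/height = 1 + (1.85-1)·15/15 = 1.850000
θ = twist·z/height = -339°·15/15 = -339.0000° = -5.916666 rad
cos θ = 0.933580, sin θ = 0.358368 (intermediates below are computed at full precision and shown rounded to 5 d.p.)
v1: (-4,-2.5) → rotate → (-2.83840,-3.76742) → ×s → (-5.25104,-6.96973) → (-5.25,-6.97)
v2: (2.5,-4) → rotate → (3.76742,-2.83840) → ×s → (6.96973,-5.25104) → (6.97,-5.25)
v3: (4.5,-3.5) → rotate → (5.45540,-1.65488) → ×s → (10.09249,-3.06152) → (10.09,-3.06)
v4: (-2.5,3) → rotate → (-3.40905,1.90482) → ×s → (-6.30675,3.52392) → (-6.31,3.52)
v5: (-3.5,2.5) → rotate → (-4.16345,1.07966) → ×s → (-7.70239,1.99738) → (-7.70,2.00)

Cross-section at z=15: (-5.25,-6.97) (6.97,-5.25) (10.09,-3.06) (-6.31,3.52) (-7.70,2.00)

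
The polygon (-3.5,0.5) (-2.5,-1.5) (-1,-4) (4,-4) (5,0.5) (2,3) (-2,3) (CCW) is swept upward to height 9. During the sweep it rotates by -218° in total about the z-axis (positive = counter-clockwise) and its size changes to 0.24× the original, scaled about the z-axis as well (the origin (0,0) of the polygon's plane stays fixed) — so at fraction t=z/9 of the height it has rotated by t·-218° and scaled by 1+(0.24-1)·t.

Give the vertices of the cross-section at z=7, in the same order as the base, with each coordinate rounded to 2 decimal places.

Cross-section at z=7: (1.44,0.06) (0.89,0.79) (0.11,1.68) (-1.90,1.31) (-1.97,-0.57) (-0.58,-1.35) (1.03,-1.06)

t = z/height = 7/9 = 0.777778
s = 1 + (scale-1)·z/height = 1 + (0.24-1)·7/9 = 0.408889
θ = twist·z/height = -218°·7/9 = -169.5556° = -2.959303 rad
cos θ = -0.983431, sin θ = -0.181282 (intermediates below are computed at full precision and shown rounded to 5 d.p.)
v1: (-3.5,0.5) → rotate → (3.53265,0.14277) → ×s → (1.44446,0.05838) → (1.44,0.06)
v2: (-2.5,-1.5) → rotate → (2.18665,1.92835) → ×s → (0.89410,0.78848) → (0.89,0.79)
v3: (-1,-4) → rotate → (0.25830,4.11501) → ×s → (0.10562,1.68258) → (0.11,1.68)
v4: (4,-4) → rotate → (-4.65885,3.20860) → ×s → (-1.90495,1.31196) → (-1.90,1.31)
v5: (5,0.5) → rotate → (-4.82651,-1.39813) → ×s → (-1.97351,-0.57168) → (-1.97,-0.57)
v6: (2,3) → rotate → (-1.42302,-3.31286) → ×s → (-0.58186,-1.35459) → (-0.58,-1.35)
v7: (-2,3) → rotate → (2.51071,-2.58773) → ×s → (1.02660,-1.05809) → (1.03,-1.06)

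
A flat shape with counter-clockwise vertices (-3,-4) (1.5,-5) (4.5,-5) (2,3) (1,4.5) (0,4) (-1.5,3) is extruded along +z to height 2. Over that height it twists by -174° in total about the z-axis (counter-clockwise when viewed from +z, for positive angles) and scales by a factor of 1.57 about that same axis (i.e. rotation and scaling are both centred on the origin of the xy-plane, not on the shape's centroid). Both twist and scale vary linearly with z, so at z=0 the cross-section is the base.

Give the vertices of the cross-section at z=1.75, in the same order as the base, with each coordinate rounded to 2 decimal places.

Cross-section at z=1.75: (1.19,7.40) (-5.48,5.59) (-9.46,3.49) (-0.56,-5.37) (1.81,-6.67) (2.79,-5.31) (4.08,-2.93)

t = z/height = 1.75/2 = 0.875
s = 1 + (scale-1)·z/height = 1 + (1.57-1)·1.75/2 = 1.498750
θ = twist·z/height = -174°·1.75/2 = -152.2500° = -2.657264 rad
cos θ = -0.884988, sin θ = -0.465615 (intermediates below are computed at full precision and shown rounded to 5 d.p.)
v1: (-3,-4) → rotate → (0.79250,4.93679) → ×s → (1.18777,7.39902) → (1.19,7.40)
v2: (1.5,-5) → rotate → (-3.65555,3.72652) → ×s → (-5.47876,5.58512) → (-5.48,5.59)
v3: (4.5,-5) → rotate → (-6.31052,2.32967) → ×s → (-9.45789,3.49160) → (-9.46,3.49)
v4: (2,3) → rotate → (-0.37313,-3.58619) → ×s → (-0.55923,-5.37481) → (-0.56,-5.37)
v5: (1,4.5) → rotate → (1.21028,-4.44806) → ×s → (1.81390,-6.66653) → (1.81,-6.67)
v6: (0,4) → rotate → (1.86246,-3.53995) → ×s → (2.79136,-5.30550) → (2.79,-5.31)
v7: (-1.5,3) → rotate → (2.72433,-1.95654) → ×s → (4.08308,-2.93237) → (4.08,-2.93)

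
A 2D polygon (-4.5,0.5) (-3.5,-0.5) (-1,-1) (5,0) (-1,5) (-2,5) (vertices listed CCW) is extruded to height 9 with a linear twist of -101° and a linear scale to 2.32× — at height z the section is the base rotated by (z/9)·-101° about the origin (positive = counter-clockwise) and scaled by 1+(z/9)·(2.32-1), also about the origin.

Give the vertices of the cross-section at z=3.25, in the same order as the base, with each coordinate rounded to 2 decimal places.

t = z/height = 3.25/9 = 0.361111
s = 1 + (scale-1)·z/height = 1 + (2.32-1)·3.25/9 = 1.476667
θ = twist·z/height = -101°·3.25/9 = -36.4722° = -0.636560 rad
cos θ = 0.804145, sin θ = -0.594433 (intermediates below are computed at full precision and shown rounded to 5 d.p.)
v1: (-4.5,0.5) → rotate → (-3.32144,3.07702) → ×s → (-4.90465,4.54373) → (-4.90,4.54)
v2: (-3.5,-0.5) → rotate → (-3.11172,1.67844) → ×s → (-4.59498,2.47850) → (-4.59,2.48)
v3: (-1,-1) → rotate → (-1.39858,-0.20971) → ×s → (-2.06523,-0.30967) → (-2.07,-0.31)
v4: (5,0) → rotate → (4.02073,-2.97216) → ×s → (5.93727,-4.38890) → (5.94,-4.39)
v5: (-1,5) → rotate → (2.16802,4.61516) → ×s → (3.20144,6.81505) → (3.20,6.82)
v6: (-2,5) → rotate → (1.36387,5.20959) → ×s → (2.01399,7.69283) → (2.01,7.69)

Cross-section at z=3.25: (-4.90,4.54) (-4.59,2.48) (-2.07,-0.31) (5.94,-4.39) (3.20,6.82) (2.01,7.69)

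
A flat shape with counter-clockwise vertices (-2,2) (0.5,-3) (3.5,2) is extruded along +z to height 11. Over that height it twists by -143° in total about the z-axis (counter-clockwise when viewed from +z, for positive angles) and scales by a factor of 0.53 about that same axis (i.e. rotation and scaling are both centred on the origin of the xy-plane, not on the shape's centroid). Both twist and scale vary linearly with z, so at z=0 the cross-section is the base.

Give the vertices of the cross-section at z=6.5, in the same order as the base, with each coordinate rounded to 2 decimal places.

t = z/height = 6.5/11 = 0.590909
s = 1 + (scale-1)·z/height = 1 + (0.53-1)·6.5/11 = 0.722273
θ = twist·z/height = -143°·6.5/11 = -84.5000° = -1.474803 rad
cos θ = 0.095846, sin θ = -0.995396 (intermediates below are computed at full precision and shown rounded to 5 d.p.)
v1: (-2,2) → rotate → (1.79910,2.18248) → ×s → (1.29944,1.57635) → (1.30,1.58)
v2: (0.5,-3) → rotate → (-2.93827,-0.78524) → ×s → (-2.12223,-0.56715) → (-2.12,-0.57)
v3: (3.5,2) → rotate → (2.32625,-3.29220) → ×s → (1.68019,-2.37786) → (1.68,-2.38)

Cross-section at z=6.5: (1.30,1.58) (-2.12,-0.57) (1.68,-2.38)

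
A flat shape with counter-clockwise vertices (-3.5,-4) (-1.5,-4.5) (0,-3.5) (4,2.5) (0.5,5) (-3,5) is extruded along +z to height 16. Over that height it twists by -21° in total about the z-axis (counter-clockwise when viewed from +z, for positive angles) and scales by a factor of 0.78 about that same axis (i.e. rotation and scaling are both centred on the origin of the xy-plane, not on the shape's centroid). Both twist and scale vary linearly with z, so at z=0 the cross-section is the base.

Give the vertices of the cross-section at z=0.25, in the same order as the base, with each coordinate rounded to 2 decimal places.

Cross-section at z=0.25: (-3.51,-3.97) (-1.52,-4.48) (-0.02,-3.49) (4.00,2.47) (0.53,4.98) (-2.96,5.00)

t = z/height = 0.25/16 = 0.015625
s = 1 + (scale-1)·z/height = 1 + (0.78-1)·0.25/16 = 0.996563
θ = twist·z/height = -21°·0.25/16 = -0.3281° = -0.005727 rad
cos θ = 0.999984, sin θ = -0.005727 (intermediates below are computed at full precision and shown rounded to 5 d.p.)
v1: (-3.5,-4) → rotate → (-3.52285,-3.97989) → ×s → (-3.51074,-3.96621) → (-3.51,-3.97)
v2: (-1.5,-4.5) → rotate → (-1.52575,-4.49134) → ×s → (-1.52050,-4.47590) → (-1.52,-4.48)
v3: (0,-3.5) → rotate → (-0.02004,-3.49994) → ×s → (-0.01998,-3.48791) → (-0.02,-3.49)
v4: (4,2.5) → rotate → (4.01425,2.47705) → ×s → (4.00045,2.46854) → (4.00,2.47)
v5: (0.5,5) → rotate → (0.52863,4.99705) → ×s → (0.52681,4.97988) → (0.53,4.98)
v6: (-3,5) → rotate → (-2.97132,5.01710) → ×s → (-2.96110,4.99985) → (-2.96,5.00)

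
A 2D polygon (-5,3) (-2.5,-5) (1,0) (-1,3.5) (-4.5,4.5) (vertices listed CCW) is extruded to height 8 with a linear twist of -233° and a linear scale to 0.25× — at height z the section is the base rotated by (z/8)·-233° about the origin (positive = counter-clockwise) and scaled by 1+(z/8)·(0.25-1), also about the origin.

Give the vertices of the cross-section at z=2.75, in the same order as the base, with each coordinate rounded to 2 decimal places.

t = z/height = 2.75/8 = 0.34375
s = 1 + (scale-1)·z/height = 1 + (0.25-1)·2.75/8 = 0.742188
θ = twist·z/height = -233°·2.75/8 = -80.0938° = -1.397900 rad
cos θ = 0.172037, sin θ = -0.985091 (intermediates below are computed at full precision and shown rounded to 5 d.p.)
v1: (-5,3) → rotate → (2.09509,5.44156) → ×s → (1.55495,4.03866) → (1.55,4.04)
v2: (-2.5,-5) → rotate → (-5.35554,1.60254) → ×s → (-3.97482,1.18939) → (-3.97,1.19)
v3: (1,0) → rotate → (0.17204,-0.98509) → ×s → (0.12768,-0.73112) → (0.13,-0.73)
v4: (-1,3.5) → rotate → (3.27578,1.58722) → ×s → (2.43124,1.17801) → (2.43,1.18)
v5: (-4.5,4.5) → rotate → (3.65874,5.20707) → ×s → (2.71547,3.86462) → (2.72,3.86)

Cross-section at z=2.75: (1.55,4.04) (-3.97,1.19) (0.13,-0.73) (2.43,1.18) (2.72,3.86)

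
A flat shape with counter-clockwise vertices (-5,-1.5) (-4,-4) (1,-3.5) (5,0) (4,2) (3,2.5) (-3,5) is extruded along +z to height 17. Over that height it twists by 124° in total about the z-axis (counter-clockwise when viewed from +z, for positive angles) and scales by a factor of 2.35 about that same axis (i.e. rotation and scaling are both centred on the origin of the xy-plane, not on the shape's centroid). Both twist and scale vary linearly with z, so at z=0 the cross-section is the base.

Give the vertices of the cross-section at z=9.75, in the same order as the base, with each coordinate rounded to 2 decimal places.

t = z/height = 9.75/17 = 0.573529
s = 1 + (scale-1)·z/height = 1 + (2.35-1)·9.75/17 = 1.774265
θ = twist·z/height = 124°·9.75/17 = 71.1176° = 1.241237 rad
cos θ = 0.323626, sin θ = 0.946185 (intermediates below are computed at full precision and shown rounded to 5 d.p.)
v1: (-5,-1.5) → rotate → (-0.19885,-5.21636) → ×s → (-0.35282,-9.25521) → (-0.35,-9.26)
v2: (-4,-4) → rotate → (2.49024,-5.07924) → ×s → (4.41834,-9.01192) → (4.42,-9.01)
v3: (1,-3.5) → rotate → (3.63527,-0.18651) → ×s → (6.44994,-0.33091) → (6.45,-0.33)
v4: (5,0) → rotate → (1.61813,4.73093) → ×s → (2.87099,8.39391) → (2.87,8.39)
v5: (4,2) → rotate → (-0.59787,4.43199) → ×s → (-1.06077,7.86353) → (-1.06,7.86)
v6: (3,2.5) → rotate → (-1.39458,3.64762) → ×s → (-2.47436,6.47184) → (-2.47,6.47)
v7: (-3,5) → rotate → (-5.70180,-1.22043) → ×s → (-10.11651,-2.16536) → (-10.12,-2.17)

Cross-section at z=9.75: (-0.35,-9.26) (4.42,-9.01) (6.45,-0.33) (2.87,8.39) (-1.06,7.86) (-2.47,6.47) (-10.12,-2.17)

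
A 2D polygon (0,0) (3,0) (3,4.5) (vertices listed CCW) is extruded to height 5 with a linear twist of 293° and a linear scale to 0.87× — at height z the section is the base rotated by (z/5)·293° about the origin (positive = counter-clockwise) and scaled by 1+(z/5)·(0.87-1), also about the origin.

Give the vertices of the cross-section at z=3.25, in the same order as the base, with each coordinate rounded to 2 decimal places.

Cross-section at z=3.25: (0.00,0.00) (-2.70,-0.50) (-1.95,-4.55)

t = z/height = 3.25/5 = 0.65
s = 1 + (scale-1)·z/height = 1 + (0.87-1)·3.25/5 = 0.915500
θ = twist·z/height = 293°·3.25/5 = 190.4500° = 3.323980 rad
cos θ = -0.983414, sin θ = -0.181377 (intermediates below are computed at full precision and shown rounded to 5 d.p.)
v1: (0,0) → rotate → (0.00000,0.00000) → ×s → (0.00000,0.00000) → (0.00,0.00)
v2: (3,0) → rotate → (-2.95024,-0.54413) → ×s → (-2.70095,-0.49815) → (-2.70,-0.50)
v3: (3,4.5) → rotate → (-2.13404,-4.96949) → ×s → (-1.95372,-4.54957) → (-1.95,-4.55)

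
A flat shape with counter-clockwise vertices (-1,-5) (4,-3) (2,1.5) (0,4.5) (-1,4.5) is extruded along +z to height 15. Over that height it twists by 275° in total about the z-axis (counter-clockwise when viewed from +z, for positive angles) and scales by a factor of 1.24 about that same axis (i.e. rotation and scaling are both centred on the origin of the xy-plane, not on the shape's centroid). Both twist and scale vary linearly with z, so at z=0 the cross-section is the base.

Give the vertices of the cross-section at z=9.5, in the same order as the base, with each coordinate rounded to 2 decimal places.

t = z/height = 9.5/15 = 0.633333
s = 1 + (scale-1)·z/height = 1 + (1.24-1)·9.5/15 = 1.152000
θ = twist·z/height = 275°·9.5/15 = 174.1667° = 3.039782 rad
cos θ = -0.994822, sin θ = 0.101635 (intermediates below are computed at full precision and shown rounded to 5 d.p.)
v1: (-1,-5) → rotate → (1.50300,4.87247) → ×s → (1.73145,5.61309) → (1.73,5.61)
v2: (4,-3) → rotate → (-3.67438,3.39101) → ×s → (-4.23289,3.90644) → (-4.23,3.91)
v3: (2,1.5) → rotate → (-2.14210,-1.28896) → ×s → (-2.46769,-1.48488) → (-2.47,-1.48)
v4: (0,4.5) → rotate → (-0.45736,-4.47670) → ×s → (-0.52688,-5.15716) → (-0.53,-5.16)
v5: (-1,4.5) → rotate → (0.53746,-4.57833) → ×s → (0.61916,-5.27424) → (0.62,-5.27)

Cross-section at z=9.5: (1.73,5.61) (-4.23,3.91) (-2.47,-1.48) (-0.53,-5.16) (0.62,-5.27)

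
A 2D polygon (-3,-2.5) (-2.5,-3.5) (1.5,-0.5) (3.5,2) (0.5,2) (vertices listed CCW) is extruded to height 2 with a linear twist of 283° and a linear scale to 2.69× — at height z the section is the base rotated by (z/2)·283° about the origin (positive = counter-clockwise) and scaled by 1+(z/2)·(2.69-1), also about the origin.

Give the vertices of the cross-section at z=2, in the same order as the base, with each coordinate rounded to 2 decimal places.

Cross-section at z=2: (-8.37,6.35) (-10.69,4.43) (-0.40,-4.23) (7.36,-7.96) (5.54,-0.10)

t = z/height = 2/2 = 1
s = 1 + (scale-1)·z/height = 1 + (2.69-1)·2/2 = 2.690000
θ = twist·z/height = 283°·2/2 = 283.0000° = 4.939282 rad
cos θ = 0.224951, sin θ = -0.974370 (intermediates below are computed at full precision and shown rounded to 5 d.p.)
v1: (-3,-2.5) → rotate → (-3.11078,2.36073) → ×s → (-8.36799,6.35037) → (-8.37,6.35)
v2: (-2.5,-3.5) → rotate → (-3.97267,1.64860) → ×s → (-10.68649,4.43472) → (-10.69,4.43)
v3: (1.5,-0.5) → rotate → (-0.14976,-1.57403) → ×s → (-0.40285,-4.23414) → (-0.40,-4.23)
v4: (3.5,2) → rotate → (2.73607,-2.96039) → ×s → (7.36003,-7.96346) → (7.36,-7.96)
v5: (0.5,2) → rotate → (2.06122,-0.03728) → ×s → (5.54467,-0.10029) → (5.54,-0.10)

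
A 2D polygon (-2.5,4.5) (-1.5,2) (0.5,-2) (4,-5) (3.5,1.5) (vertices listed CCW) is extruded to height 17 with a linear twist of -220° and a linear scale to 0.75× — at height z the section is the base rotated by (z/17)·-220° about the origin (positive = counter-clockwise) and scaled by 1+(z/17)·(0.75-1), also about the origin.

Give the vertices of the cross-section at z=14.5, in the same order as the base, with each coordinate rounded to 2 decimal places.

Cross-section at z=14.5: (1.48,-3.77) (0.96,-1.72) (-0.18,1.61) (-2.60,4.32) (-2.89,-0.80)

t = z/height = 14.5/17 = 0.852941
s = 1 + (scale-1)·z/height = 1 + (0.75-1)·14.5/17 = 0.786765
θ = twist·z/height = -220°·14.5/17 = -187.6471° = -3.275059 rad
cos θ = -0.991107, sin θ = 0.133070 (intermediates below are computed at full precision and shown rounded to 5 d.p.)
v1: (-2.5,4.5) → rotate → (1.87895,-4.79266) → ×s → (1.47829,-3.77069) → (1.48,-3.77)
v2: (-1.5,2) → rotate → (1.22052,-2.18182) → ×s → (0.96026,-1.71658) → (0.96,-1.72)
v3: (0.5,-2) → rotate → (-0.22941,2.04875) → ×s → (-0.18049,1.61188) → (-0.18,1.61)
v4: (4,-5) → rotate → (-3.29907,5.48781) → ×s → (-2.59559,4.31762) → (-2.60,4.32)
v5: (3.5,1.5) → rotate → (-3.66848,-1.02091) → ×s → (-2.88623,-0.80322) → (-2.89,-0.80)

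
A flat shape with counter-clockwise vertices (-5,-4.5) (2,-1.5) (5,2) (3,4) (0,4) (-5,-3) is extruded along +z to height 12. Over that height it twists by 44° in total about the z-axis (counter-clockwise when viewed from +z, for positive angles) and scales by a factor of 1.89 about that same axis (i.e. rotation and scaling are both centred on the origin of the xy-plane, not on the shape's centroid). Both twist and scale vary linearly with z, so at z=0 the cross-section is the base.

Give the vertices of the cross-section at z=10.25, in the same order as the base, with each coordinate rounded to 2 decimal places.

t = z/height = 10.25/12 = 0.854167
s = 1 + (scale-1)·z/height = 1 + (1.89-1)·10.25/12 = 1.760208
θ = twist·z/height = 44°·10.25/12 = 37.5833° = 0.655953 rad
cos θ = 0.792467, sin θ = 0.609915 (intermediates below are computed at full precision and shown rounded to 5 d.p.)
v1: (-5,-4.5) → rotate → (-1.21772,-6.61568) → ×s → (-2.14344,-11.64497) → (-2.14,-11.64)
v2: (2,-1.5) → rotate → (2.49981,0.03113) → ×s → (4.40018,0.05479) → (4.40,0.05)
v3: (5,2) → rotate → (2.74251,4.63451) → ×s → (4.82738,8.15770) → (4.83,8.16)
v4: (3,4) → rotate → (-0.06226,4.99961) → ×s → (-0.10959,8.80036) → (-0.11,8.80)
v5: (0,4) → rotate → (-2.43966,3.16987) → ×s → (-4.29431,5.57963) → (-4.29,5.58)
v6: (-5,-3) → rotate → (-2.13259,-5.42697) → ×s → (-3.75381,-9.55261) → (-3.75,-9.55)

Cross-section at z=10.25: (-2.14,-11.64) (4.40,0.05) (4.83,8.16) (-0.11,8.80) (-4.29,5.58) (-3.75,-9.55)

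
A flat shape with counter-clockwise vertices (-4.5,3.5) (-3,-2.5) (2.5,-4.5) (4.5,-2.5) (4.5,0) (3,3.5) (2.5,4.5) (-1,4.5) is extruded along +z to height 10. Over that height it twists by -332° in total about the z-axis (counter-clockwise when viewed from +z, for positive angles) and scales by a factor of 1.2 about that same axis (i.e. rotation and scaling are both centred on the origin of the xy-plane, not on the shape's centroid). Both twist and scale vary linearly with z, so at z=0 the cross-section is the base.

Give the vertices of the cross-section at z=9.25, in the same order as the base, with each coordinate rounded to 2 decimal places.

Cross-section at z=9.25: (-6.52,-1.75) (0.22,-4.62) (6.04,-0.85) (5.58,2.47) (3.22,4.25) (-1.16,5.34) (-2.47,5.58) (-4.97,2.27)

t = z/height = 9.25/10 = 0.925
s = 1 + (scale-1)·z/height = 1 + (1.2-1)·9.25/10 = 1.185000
θ = twist·z/height = -332°·9.25/10 = -307.1000° = -5.359906 rad
cos θ = 0.603208, sin θ = 0.797584 (intermediates below are computed at full precision and shown rounded to 5 d.p.)
v1: (-4.5,3.5) → rotate → (-5.50598,-1.47790) → ×s → (-6.52459,-1.75131) → (-6.52,-1.75)
v2: (-3,-2.5) → rotate → (0.18434,-3.90077) → ×s → (0.21844,-4.62241) → (0.22,-4.62)
v3: (2.5,-4.5) → rotate → (5.09715,-0.72048) → ×s → (6.04012,-0.85376) → (6.04,-0.85)
v4: (4.5,-2.5) → rotate → (4.70840,2.08111) → ×s → (5.57945,2.46611) → (5.58,2.47)
v5: (4.5,0) → rotate → (2.71444,3.58913) → ×s → (3.21661,4.25312) → (3.22,4.25)
v6: (3,3.5) → rotate → (-0.98192,4.50398) → ×s → (-1.16357,5.33722) → (-1.16,5.34)
v7: (2.5,4.5) → rotate → (-2.08111,4.70840) → ×s → (-2.46611,5.57945) → (-2.47,5.58)
v8: (-1,4.5) → rotate → (-4.19234,1.91685) → ×s → (-4.96792,2.27147) → (-4.97,2.27)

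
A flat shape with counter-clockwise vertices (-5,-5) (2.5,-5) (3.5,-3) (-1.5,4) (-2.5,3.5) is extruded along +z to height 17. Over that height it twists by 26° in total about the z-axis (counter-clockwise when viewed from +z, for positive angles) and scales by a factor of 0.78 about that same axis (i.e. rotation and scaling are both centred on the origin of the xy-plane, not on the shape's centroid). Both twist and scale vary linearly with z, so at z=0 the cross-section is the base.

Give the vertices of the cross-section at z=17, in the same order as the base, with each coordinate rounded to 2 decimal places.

Cross-section at z=17: (-1.80,-5.21) (3.46,-2.65) (3.48,-0.91) (-2.42,2.29) (-2.95,1.60)

t = z/height = 17/17 = 1
s = 1 + (scale-1)·z/height = 1 + (0.78-1)·17/17 = 0.780000
θ = twist·z/height = 26°·17/17 = 26.0000° = 0.453786 rad
cos θ = 0.898794, sin θ = 0.438371 (intermediates below are computed at full precision and shown rounded to 5 d.p.)
v1: (-5,-5) → rotate → (-2.30211,-6.68583) → ×s → (-1.79565,-5.21494) → (-1.80,-5.21)
v2: (2.5,-5) → rotate → (4.43884,-3.39804) → ×s → (3.46230,-2.65047) → (3.46,-2.65)
v3: (3.5,-3) → rotate → (4.46089,-1.16208) → ×s → (3.47950,-0.90642) → (3.48,-0.91)
v4: (-1.5,4) → rotate → (-3.10168,2.93762) → ×s → (-2.41931,2.29134) → (-2.42,2.29)
v5: (-2.5,3.5) → rotate → (-3.78128,2.04985) → ×s → (-2.94940,1.59888) → (-2.95,1.60)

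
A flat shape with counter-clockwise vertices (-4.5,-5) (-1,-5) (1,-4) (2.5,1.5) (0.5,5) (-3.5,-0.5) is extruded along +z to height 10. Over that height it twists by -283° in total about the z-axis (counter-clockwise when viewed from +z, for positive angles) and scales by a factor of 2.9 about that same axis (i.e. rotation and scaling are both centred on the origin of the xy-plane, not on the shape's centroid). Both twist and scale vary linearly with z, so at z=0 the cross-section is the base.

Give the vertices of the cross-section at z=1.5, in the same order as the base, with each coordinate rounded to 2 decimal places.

Cross-section at z=1.5: (-8.60,-0.84) (-5.28,-3.87) (-2.52,-4.66) (3.67,-0.75) (4.81,4.31) (-3.75,2.56)

t = z/height = 1.5/10 = 0.15
s = 1 + (scale-1)·z/height = 1 + (2.9-1)·1.5/10 = 1.285000
θ = twist·z/height = -283°·1.5/10 = -42.4500° = -0.740892 rad
cos θ = 0.737867, sin θ = -0.674947 (intermediates below are computed at full precision and shown rounded to 5 d.p.)
v1: (-4.5,-5) → rotate → (-6.69513,-0.65207) → ×s → (-8.60325,-0.83791) → (-8.60,-0.84)
v2: (-1,-5) → rotate → (-4.11260,-3.01439) → ×s → (-5.28469,-3.87349) → (-5.28,-3.87)
v3: (1,-4) → rotate → (-1.96192,-3.62641) → ×s → (-2.52107,-4.65994) → (-2.52,-4.66)
v4: (2.5,1.5) → rotate → (2.85709,-0.58057) → ×s → (3.67136,-0.74603) → (3.67,-0.75)
v5: (0.5,5) → rotate → (3.74367,3.35186) → ×s → (4.81061,4.30714) → (4.81,4.31)
v6: (-3.5,-0.5) → rotate → (-2.92001,1.99338) → ×s → (-3.75221,2.56149) → (-3.75,2.56)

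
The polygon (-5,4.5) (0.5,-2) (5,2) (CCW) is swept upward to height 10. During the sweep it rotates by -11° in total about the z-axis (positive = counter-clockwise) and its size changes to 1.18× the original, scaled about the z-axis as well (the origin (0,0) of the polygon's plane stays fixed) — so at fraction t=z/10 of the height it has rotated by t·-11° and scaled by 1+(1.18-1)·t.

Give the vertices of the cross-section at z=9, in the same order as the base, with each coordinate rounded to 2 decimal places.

t = z/height = 9/10 = 0.9
s = 1 + (scale-1)·z/height = 1 + (1.18-1)·9/10 = 1.162000
θ = twist·z/height = -11°·9/10 = -9.9000° = -0.172788 rad
cos θ = 0.985109, sin θ = -0.171929 (intermediates below are computed at full precision and shown rounded to 5 d.p.)
v1: (-5,4.5) → rotate → (-4.15187,5.29264) → ×s → (-4.82447,6.15004) → (-4.82,6.15)
v2: (0.5,-2) → rotate → (0.14870,-2.05618) → ×s → (0.17279,-2.38928) → (0.17,-2.39)
v3: (5,2) → rotate → (5.26940,1.11057) → ×s → (6.12305,1.29049) → (6.12,1.29)

Cross-section at z=9: (-4.82,6.15) (0.17,-2.39) (6.12,1.29)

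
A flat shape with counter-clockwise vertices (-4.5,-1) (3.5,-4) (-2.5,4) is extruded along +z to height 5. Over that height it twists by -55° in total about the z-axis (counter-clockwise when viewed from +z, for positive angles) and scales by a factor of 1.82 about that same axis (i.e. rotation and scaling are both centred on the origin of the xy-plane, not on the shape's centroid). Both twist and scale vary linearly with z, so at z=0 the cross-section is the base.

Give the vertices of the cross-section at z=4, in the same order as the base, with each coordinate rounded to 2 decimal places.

t = z/height = 4/5 = 0.8
s = 1 + (scale-1)·z/height = 1 + (1.82-1)·4/5 = 1.656000
θ = twist·z/height = -55°·4/5 = -44.0000° = -0.767945 rad
cos θ = 0.719340, sin θ = -0.694658 (intermediates below are computed at full precision and shown rounded to 5 d.p.)
v1: (-4.5,-1) → rotate → (-3.93169,2.40662) → ×s → (-6.51087,3.98537) → (-6.51,3.99)
v2: (3.5,-4) → rotate → (-0.26094,-5.30866) → ×s → (-0.43212,-8.79115) → (-0.43,-8.79)
v3: (-2.5,4) → rotate → (0.98028,4.61401) → ×s → (1.62335,7.64079) → (1.62,7.64)

Cross-section at z=4: (-6.51,3.99) (-0.43,-8.79) (1.62,7.64)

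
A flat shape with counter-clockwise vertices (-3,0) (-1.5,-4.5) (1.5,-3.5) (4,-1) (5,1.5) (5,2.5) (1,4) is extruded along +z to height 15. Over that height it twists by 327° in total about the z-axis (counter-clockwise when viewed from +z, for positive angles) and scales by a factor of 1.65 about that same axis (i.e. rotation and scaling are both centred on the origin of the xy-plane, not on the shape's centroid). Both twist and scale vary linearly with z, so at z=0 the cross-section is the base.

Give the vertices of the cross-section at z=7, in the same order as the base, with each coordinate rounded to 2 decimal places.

Cross-section at z=7: (3.47,-1.80) (4.43,4.31) (0.36,4.95) (-4.03,3.56) (-6.69,1.26) (-7.29,0.11) (-3.56,-4.03)

t = z/height = 7/15 = 0.466667
s = 1 + (scale-1)·z/height = 1 + (1.65-1)·7/15 = 1.303333
θ = twist·z/height = 327°·7/15 = 152.6000° = 2.663372 rad
cos θ = -0.887815, sin θ = 0.460200 (intermediates below are computed at full precision and shown rounded to 5 d.p.)
v1: (-3,0) → rotate → (2.66345,-1.38060) → ×s → (3.47136,-1.79938) → (3.47,-1.80)
v2: (-1.5,-4.5) → rotate → (3.40262,3.30487) → ×s → (4.43475,4.30735) → (4.43,4.31)
v3: (1.5,-3.5) → rotate → (0.27898,3.79765) → ×s → (0.36360,4.94961) → (0.36,4.95)
v4: (4,-1) → rotate → (-3.09106,2.72861) → ×s → (-4.02868,3.55629) → (-4.03,3.56)
v5: (5,1.5) → rotate → (-5.12938,0.96928) → ×s → (-6.68529,1.26329) → (-6.69,1.26)
v6: (5,2.5) → rotate → (-5.58958,0.08146) → ×s → (-7.28508,0.10617) → (-7.29,0.11)
v7: (1,4) → rotate → (-2.72861,-3.09106) → ×s → (-3.55629,-4.02868) → (-3.56,-4.03)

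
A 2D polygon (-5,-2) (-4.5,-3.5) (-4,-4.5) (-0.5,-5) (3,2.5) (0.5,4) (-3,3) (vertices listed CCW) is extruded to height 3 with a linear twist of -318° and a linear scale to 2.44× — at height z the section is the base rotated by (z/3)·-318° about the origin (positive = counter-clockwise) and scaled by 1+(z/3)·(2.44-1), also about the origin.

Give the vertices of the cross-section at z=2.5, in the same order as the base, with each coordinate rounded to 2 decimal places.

Cross-section at z=2.5: (5.34,-10.57) (8.53,-9.19) (10.63,-7.90) (11.05,-0.14) (-6.05,6.10) (-8.86,0.33) (-6.00,-7.15)

t = z/height = 2.5/3 = 0.833333
s = 1 + (scale-1)·z/height = 1 + (2.44-1)·2.5/3 = 2.200000
θ = twist·z/height = -318°·2.5/3 = -265.0000° = -4.625123 rad
cos θ = -0.087156, sin θ = 0.996195 (intermediates below are computed at full precision and shown rounded to 5 d.p.)
v1: (-5,-2) → rotate → (2.42817,-4.80666) → ×s → (5.34197,-10.57466) → (5.34,-10.57)
v2: (-4.5,-3.5) → rotate → (3.87888,-4.17783) → ×s → (8.53354,-9.19123) → (8.53,-9.19)
v3: (-4,-4.5) → rotate → (4.83150,-3.59258) → ×s → (10.62930,-7.90367) → (10.63,-7.90)
v4: (-0.5,-5) → rotate → (5.02455,-0.06232) → ×s → (11.05401,-0.13710) → (11.05,-0.14)
v5: (3,2.5) → rotate → (-2.75195,2.77069) → ×s → (-6.05430,6.09553) → (-6.05,6.10)
v6: (0.5,4) → rotate → (-4.02836,0.14947) → ×s → (-8.86238,0.32884) → (-8.86,0.33)
v7: (-3,3) → rotate → (-2.72712,-3.25005) → ×s → (-5.99966,-7.15011) → (-6.00,-7.15)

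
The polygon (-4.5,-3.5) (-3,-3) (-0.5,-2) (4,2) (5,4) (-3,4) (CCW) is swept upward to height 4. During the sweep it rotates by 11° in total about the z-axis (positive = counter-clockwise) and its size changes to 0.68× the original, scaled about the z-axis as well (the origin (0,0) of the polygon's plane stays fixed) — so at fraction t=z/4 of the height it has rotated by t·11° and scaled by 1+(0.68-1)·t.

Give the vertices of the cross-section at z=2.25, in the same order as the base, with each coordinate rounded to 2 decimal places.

Cross-section at z=2.25: (-3.36,-3.25) (-2.18,-2.71) (-0.23,-1.67) (3.08,1.98) (3.72,3.70) (-2.80,3.00)

t = z/height = 2.25/4 = 0.5625
s = 1 + (scale-1)·z/height = 1 + (0.68-1)·2.25/4 = 0.820000
θ = twist·z/height = 11°·2.25/4 = 6.1875° = 0.107992 rad
cos θ = 0.994175, sin θ = 0.107782 (intermediates below are computed at full precision and shown rounded to 5 d.p.)
v1: (-4.5,-3.5) → rotate → (-4.09655,-3.96463) → ×s → (-3.35917,-3.25100) → (-3.36,-3.25)
v2: (-3,-3) → rotate → (-2.65918,-3.30587) → ×s → (-2.18052,-2.71081) → (-2.18,-2.71)
v3: (-0.5,-2) → rotate → (-0.28152,-2.04224) → ×s → (-0.23085,-1.67464) → (-0.23,-1.67)
v4: (4,2) → rotate → (3.76113,2.41948) → ×s → (3.08413,1.98397) → (3.08,1.98)
v5: (5,4) → rotate → (4.53974,4.51561) → ×s → (3.72259,3.70280) → (3.72,3.70)
v6: (-3,4) → rotate → (-3.41365,3.65335) → ×s → (-2.79920,2.99575) → (-2.80,3.00)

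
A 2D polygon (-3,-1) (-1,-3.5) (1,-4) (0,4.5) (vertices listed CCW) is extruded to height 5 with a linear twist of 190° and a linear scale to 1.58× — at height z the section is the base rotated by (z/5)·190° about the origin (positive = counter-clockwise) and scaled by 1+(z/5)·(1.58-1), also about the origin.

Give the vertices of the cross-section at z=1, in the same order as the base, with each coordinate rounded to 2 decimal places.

Cross-section at z=1: (-1.95,-2.94) (1.53,-3.77) (3.63,-2.83) (-3.09,3.96)

t = z/height = 1/5 = 0.2
s = 1 + (scale-1)·z/height = 1 + (1.58-1)·1/5 = 1.116000
θ = twist·z/height = 190°·1/5 = 38.0000° = 0.663225 rad
cos θ = 0.788011, sin θ = 0.615661 (intermediates below are computed at full precision and shown rounded to 5 d.p.)
v1: (-3,-1) → rotate → (-1.74837,-2.63500) → ×s → (-1.95118,-2.94065) → (-1.95,-2.94)
v2: (-1,-3.5) → rotate → (1.36680,-3.37370) → ×s → (1.52535,-3.76505) → (1.53,-3.77)
v3: (1,-4) → rotate → (3.25066,-2.53638) → ×s → (3.62773,-2.83060) → (3.63,-2.83)
v4: (0,4.5) → rotate → (-2.77048,3.54605) → ×s → (-3.09185,3.95739) → (-3.09,3.96)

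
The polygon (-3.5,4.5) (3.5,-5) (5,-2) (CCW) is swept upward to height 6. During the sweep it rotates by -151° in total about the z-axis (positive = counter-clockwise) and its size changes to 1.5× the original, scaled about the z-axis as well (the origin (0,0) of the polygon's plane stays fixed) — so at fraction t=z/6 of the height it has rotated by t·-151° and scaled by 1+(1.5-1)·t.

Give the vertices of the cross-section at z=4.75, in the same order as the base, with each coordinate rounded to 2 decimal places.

Cross-section at z=4.75: (7.87,1.15) (-8.48,-0.81) (-5.87,-4.70)

t = z/height = 4.75/6 = 0.791667
s = 1 + (scale-1)·z/height = 1 + (1.5-1)·4.75/6 = 1.395833
θ = twist·z/height = -151°·4.75/6 = -119.5417° = -2.086396 rad
cos θ = -0.493056, sin θ = -0.869997 (intermediates below are computed at full precision and shown rounded to 5 d.p.)
v1: (-3.5,4.5) → rotate → (5.64069,0.82624) → ×s → (7.87346,1.15329) → (7.87,1.15)
v2: (3.5,-5) → rotate → (-6.07568,-0.57971) → ×s → (-8.48064,-0.80918) → (-8.48,-0.81)
v3: (5,-2) → rotate → (-4.20528,-3.36387) → ×s → (-5.86987,-4.69541) → (-5.87,-4.70)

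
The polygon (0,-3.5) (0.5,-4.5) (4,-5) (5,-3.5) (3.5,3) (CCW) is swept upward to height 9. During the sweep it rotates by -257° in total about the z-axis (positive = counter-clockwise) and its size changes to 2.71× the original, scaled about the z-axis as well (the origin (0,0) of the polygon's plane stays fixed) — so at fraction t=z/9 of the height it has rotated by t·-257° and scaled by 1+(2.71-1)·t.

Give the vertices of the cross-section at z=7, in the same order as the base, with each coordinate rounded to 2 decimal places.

Cross-section at z=7: (2.77,7.67) (2.47,10.26) (-4.80,14.13) (-8.18,11.63) (-10.05,-3.80)

t = z/height = 7/9 = 0.777778
s = 1 + (scale-1)·z/height = 1 + (2.71-1)·7/9 = 2.330000
θ = twist·z/height = -257°·7/9 = -199.8889° = -3.488719 rad
cos θ = -0.940354, sin θ = 0.340197 (intermediates below are computed at full precision and shown rounded to 5 d.p.)
v1: (0,-3.5) → rotate → (1.19069,3.29124) → ×s → (2.77431,7.66859) → (2.77,7.67)
v2: (0.5,-4.5) → rotate → (1.06071,4.40169) → ×s → (2.47146,10.25594) → (2.47,10.26)
v3: (4,-5) → rotate → (-2.06043,6.06256) → ×s → (-4.80080,14.12576) → (-4.80,14.13)
v4: (5,-3.5) → rotate → (-3.51108,4.99223) → ×s → (-8.18082,11.63189) → (-8.18,11.63)
v5: (3.5,3) → rotate → (-4.31183,-1.63037) → ×s → (-10.04657,-3.79877) → (-10.05,-3.80)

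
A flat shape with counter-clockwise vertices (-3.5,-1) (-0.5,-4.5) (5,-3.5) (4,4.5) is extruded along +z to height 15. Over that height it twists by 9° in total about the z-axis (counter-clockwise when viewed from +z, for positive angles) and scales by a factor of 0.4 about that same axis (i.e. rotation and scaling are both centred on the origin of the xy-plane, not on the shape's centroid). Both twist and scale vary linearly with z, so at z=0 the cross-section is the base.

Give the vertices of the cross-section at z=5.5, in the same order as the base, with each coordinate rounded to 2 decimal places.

Cross-section at z=5.5: (-2.68,-0.94) (-0.19,-3.53) (4.05,-2.50) (2.91,3.68)

t = z/height = 5.5/15 = 0.366667
s = 1 + (scale-1)·z/height = 1 + (0.4-1)·5.5/15 = 0.780000
θ = twist·z/height = 9°·5.5/15 = 3.3000° = 0.057596 rad
cos θ = 0.998342, sin θ = 0.057564 (intermediates below are computed at full precision and shown rounded to 5 d.p.)
v1: (-3.5,-1) → rotate → (-3.43663,-1.19982) → ×s → (-2.68057,-0.93586) → (-2.68,-0.94)
v2: (-0.5,-4.5) → rotate → (-0.24013,-4.52132) → ×s → (-0.18730,-3.52663) → (-0.19,-3.53)
v3: (5,-3.5) → rotate → (5.19318,-3.20638) → ×s → (4.05068,-2.50097) → (4.05,-2.50)
v4: (4,4.5) → rotate → (3.73433,4.72279) → ×s → (2.91278,3.68378) → (2.91,3.68)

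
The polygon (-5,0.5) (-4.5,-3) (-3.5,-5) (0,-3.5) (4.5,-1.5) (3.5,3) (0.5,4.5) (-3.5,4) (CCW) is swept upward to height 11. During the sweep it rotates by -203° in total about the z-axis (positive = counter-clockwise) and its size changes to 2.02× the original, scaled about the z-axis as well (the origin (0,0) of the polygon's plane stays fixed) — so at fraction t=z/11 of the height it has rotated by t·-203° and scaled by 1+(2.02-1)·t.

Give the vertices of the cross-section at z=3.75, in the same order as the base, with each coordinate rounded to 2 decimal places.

Cross-section at z=3.75: (-1.76,6.54) (-5.93,4.23) (-7.97,2.02) (-4.41,-1.67) (0.26,-6.39) (5.45,-2.97) (5.91,1.52) (3.37,6.32)

t = z/height = 3.75/11 = 0.340909
s = 1 + (scale-1)·z/height = 1 + (2.02-1)·3.75/11 = 1.347727
θ = twist·z/height = -203°·3.75/11 = -69.2045° = -1.207847 rad
cos θ = 0.355033, sin θ = -0.934854 (intermediates below are computed at full precision and shown rounded to 5 d.p.)
v1: (-5,0.5) → rotate → (-1.30774,4.85179) → ×s → (-1.76247,6.53888) → (-1.76,6.54)
v2: (-4.5,-3) → rotate → (-4.40221,3.14174) → ×s → (-5.93298,4.23421) → (-5.93,4.23)
v3: (-3.5,-5) → rotate → (-5.91688,1.49682) → ×s → (-7.97435,2.01731) → (-7.97,2.02)
v4: (0,-3.5) → rotate → (-3.27199,-1.24261) → ×s → (-4.40975,-1.67471) → (-4.41,-1.67)
v5: (4.5,-1.5) → rotate → (0.19537,-4.73939) → ×s → (0.26330,-6.38741) → (0.26,-6.39)
v6: (3.5,3) → rotate → (4.04718,-2.20689) → ×s → (5.45449,-2.97429) → (5.45,-2.97)
v7: (0.5,4.5) → rotate → (4.38436,1.13022) → ×s → (5.90892,1.52323) → (5.91,1.52)
v8: (-3.5,4) → rotate → (2.49680,4.69212) → ×s → (3.36501,6.32370) → (3.37,6.32)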